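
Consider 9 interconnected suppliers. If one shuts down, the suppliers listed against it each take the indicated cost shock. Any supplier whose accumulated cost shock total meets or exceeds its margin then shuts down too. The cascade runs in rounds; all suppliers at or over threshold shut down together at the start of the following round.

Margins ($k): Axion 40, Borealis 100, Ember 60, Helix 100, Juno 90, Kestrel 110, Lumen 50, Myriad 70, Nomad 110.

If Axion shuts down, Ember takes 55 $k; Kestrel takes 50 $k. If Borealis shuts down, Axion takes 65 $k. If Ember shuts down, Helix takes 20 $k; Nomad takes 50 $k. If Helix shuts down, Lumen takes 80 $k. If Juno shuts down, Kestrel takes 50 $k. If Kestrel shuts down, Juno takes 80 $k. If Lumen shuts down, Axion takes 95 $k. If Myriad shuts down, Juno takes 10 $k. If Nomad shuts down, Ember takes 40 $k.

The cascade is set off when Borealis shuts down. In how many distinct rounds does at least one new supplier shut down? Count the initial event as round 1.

Round 1 — Borealis shuts down (initial).
  Axion: +65 → 65 ≥ 40
Round 2 — Axion shuts down.
  Ember: +55 → 55 < 60
  Kestrel: +50 → 50 < 110
No further shutdowns.

2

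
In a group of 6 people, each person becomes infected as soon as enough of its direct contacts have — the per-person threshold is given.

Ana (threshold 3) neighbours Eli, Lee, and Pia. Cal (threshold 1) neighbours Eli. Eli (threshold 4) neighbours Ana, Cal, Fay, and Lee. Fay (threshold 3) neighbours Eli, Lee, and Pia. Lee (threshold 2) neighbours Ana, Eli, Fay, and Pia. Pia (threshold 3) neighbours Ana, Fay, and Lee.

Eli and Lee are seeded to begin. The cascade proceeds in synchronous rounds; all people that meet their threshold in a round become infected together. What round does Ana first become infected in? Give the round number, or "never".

Round 1 — Eli, Lee become infected (initial).
Round 2 — checking thresholds:
  Ana: 2 of 3 neighbours < 3, below threshold.
  Cal: 1 of 1 neighbours ≥ 1, becomes infected.
  Fay: 2 of 3 neighbours < 3, below threshold.
  Pia: 1 of 3 neighbours < 3, below threshold.
Round 3 — no new infections; cascade stops.

never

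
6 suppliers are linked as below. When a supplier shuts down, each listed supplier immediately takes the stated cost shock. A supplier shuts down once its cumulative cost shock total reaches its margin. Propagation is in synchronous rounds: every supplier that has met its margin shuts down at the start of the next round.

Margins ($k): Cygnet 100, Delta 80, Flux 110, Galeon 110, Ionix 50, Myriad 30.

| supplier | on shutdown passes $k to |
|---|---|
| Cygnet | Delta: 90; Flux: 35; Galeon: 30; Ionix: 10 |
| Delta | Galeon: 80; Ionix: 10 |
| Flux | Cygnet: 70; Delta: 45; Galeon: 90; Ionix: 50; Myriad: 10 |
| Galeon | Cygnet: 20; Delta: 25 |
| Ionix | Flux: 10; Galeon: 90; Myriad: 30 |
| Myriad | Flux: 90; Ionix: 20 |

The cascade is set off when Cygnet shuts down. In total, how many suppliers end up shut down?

Round 1 — Cygnet shuts down (initial).
  Delta: +90 → 90 ≥ 80
  Flux: +35 → 35 < 110
  Galeon: +30 → 30 < 110
  Ionix: +10 → 10 < 50
Round 2 — Delta shuts down.
  Galeon: +80 → 110 ≥ 110
  Ionix: +10 → 20 < 50
Round 3 — Galeon shuts down.
No further shutdowns.

3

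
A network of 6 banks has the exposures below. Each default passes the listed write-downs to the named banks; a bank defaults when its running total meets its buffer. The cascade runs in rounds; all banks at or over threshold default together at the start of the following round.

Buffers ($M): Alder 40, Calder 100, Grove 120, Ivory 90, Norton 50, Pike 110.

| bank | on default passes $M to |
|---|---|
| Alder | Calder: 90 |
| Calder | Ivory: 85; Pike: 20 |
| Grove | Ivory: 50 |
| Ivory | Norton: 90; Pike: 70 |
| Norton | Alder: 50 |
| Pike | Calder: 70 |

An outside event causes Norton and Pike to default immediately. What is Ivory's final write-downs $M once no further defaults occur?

Round 1 — Norton, Pike default (initial).
  Alder: +50 → 50 ≥ 40
  Calder: +70 → 70 < 100
Round 2 — Alder defaults.
  Calder: +90 → 160 ≥ 100
Round 3 — Calder defaults.
  Ivory: +85 → 85 < 90
No further defaults.

85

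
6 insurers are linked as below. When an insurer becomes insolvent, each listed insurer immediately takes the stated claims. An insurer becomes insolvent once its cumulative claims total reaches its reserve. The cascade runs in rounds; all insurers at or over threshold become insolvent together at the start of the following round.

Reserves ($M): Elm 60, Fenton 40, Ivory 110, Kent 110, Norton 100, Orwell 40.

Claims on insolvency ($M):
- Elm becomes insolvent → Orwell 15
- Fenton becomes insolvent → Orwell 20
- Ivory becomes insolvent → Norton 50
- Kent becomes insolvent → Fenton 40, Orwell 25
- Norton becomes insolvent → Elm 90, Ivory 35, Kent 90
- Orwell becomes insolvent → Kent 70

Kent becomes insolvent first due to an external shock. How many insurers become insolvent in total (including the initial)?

Round 1 — Kent becomes insolvent (initial).
  Fenton: +40 → 40 ≥ 40
  Orwell: +25 → 25 < 40
Round 2 — Fenton becomes insolvent.
  Orwell: +20 → 45 ≥ 40
Round 3 — Orwell becomes insolvent.
No further insolvencies.

3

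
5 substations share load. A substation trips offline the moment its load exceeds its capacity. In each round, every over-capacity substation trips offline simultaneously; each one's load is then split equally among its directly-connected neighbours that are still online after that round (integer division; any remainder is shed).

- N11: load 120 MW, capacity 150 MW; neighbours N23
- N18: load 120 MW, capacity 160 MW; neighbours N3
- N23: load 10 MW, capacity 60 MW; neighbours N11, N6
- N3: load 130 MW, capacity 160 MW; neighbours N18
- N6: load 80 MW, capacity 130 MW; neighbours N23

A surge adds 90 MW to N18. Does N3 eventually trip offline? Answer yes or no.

yes

Round 1 — N18 at 210 > 160. N18 trips offline.
  N18 sheds 210 MW to N3: 210 each.
    N3: 130+210 = 340 > 160
Round 2 — N3 trips offline.
  N3 sheds 340 MW: no online neighbours, lost.
No further trips.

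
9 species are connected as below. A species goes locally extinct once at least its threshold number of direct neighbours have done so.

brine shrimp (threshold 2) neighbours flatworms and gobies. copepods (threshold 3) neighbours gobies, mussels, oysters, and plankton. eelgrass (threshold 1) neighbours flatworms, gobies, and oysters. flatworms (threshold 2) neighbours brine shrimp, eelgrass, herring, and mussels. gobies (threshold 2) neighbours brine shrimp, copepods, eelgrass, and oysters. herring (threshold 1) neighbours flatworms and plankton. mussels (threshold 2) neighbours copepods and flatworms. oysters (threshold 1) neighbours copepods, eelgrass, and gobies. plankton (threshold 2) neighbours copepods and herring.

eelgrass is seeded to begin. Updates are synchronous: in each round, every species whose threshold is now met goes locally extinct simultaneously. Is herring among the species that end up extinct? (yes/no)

no

Round 1 — eelgrass goes locally extinct (initial).
Round 2 — checking thresholds:
  flatworms: 1 of 4 neighbours < 2, below threshold.
  gobies: 1 of 4 neighbours < 2, below threshold.
  oysters: 1 of 3 neighbours ≥ 1, goes locally extinct.
Round 3 — checking thresholds:
  copepods: 1 of 4 neighbours < 3, below threshold.
  flatworms: 1 of 4 neighbours < 2, below threshold.
  gobies: 2 of 4 neighbours ≥ 2, goes locally extinct.
Round 4 — no new extinctions; cascade stops.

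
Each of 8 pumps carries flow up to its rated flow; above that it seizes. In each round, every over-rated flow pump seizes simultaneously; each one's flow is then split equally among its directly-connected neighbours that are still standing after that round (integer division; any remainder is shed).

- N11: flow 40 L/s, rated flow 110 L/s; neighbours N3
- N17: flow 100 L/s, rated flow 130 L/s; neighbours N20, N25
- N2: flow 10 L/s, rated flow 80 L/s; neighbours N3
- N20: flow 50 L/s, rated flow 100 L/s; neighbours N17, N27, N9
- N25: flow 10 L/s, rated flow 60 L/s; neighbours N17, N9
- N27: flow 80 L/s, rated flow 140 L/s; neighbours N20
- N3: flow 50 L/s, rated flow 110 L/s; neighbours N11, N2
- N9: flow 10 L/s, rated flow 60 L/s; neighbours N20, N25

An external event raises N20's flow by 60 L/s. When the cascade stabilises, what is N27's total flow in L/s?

116

Round 1 — N20 at 110 > 100. N20 seizes.
  N20 sheds 110 L/s to N17, N27, N9: 36 each (2 lost).
    N17: 100+36 = 136 > 130
    N27: 80+36 = 116 ≤ 140
    N9: 10+36 = 46 ≤ 60
Round 2 — N17 seizes.
  N17 sheds 136 L/s to N25: 136 each.
    N25: 10+136 = 146 > 60
Round 3 — N25 seizes.
  N25 sheds 146 L/s to N9: 146 each.
    N9: 46+146 = 192 > 60
Round 4 — N9 seizes.
  N9 sheds 192 L/s: no online neighbours, lost.
No further seizures.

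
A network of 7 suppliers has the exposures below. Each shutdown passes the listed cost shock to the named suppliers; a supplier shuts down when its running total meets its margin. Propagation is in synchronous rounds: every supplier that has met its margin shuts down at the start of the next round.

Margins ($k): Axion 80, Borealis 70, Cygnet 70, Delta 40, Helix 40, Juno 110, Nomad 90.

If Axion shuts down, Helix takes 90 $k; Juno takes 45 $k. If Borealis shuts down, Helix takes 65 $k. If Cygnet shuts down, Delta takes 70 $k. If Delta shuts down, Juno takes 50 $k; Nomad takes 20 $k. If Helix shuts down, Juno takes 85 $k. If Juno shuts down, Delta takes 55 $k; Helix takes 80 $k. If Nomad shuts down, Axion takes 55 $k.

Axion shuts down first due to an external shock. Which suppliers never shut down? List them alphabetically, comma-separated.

Round 1 — Axion shuts down (initial).
  Helix: +90 → 90 ≥ 40
  Juno: +45 → 45 < 110
Round 2 — Helix shuts down.
  Juno: +85 → 130 ≥ 110
Round 3 — Juno shuts down.
  Delta: +55 → 55 ≥ 40
Round 4 — Delta shuts down.
  Nomad: +20 → 20 < 90
No further shutdowns.

Borealis, Cygnet, Nomad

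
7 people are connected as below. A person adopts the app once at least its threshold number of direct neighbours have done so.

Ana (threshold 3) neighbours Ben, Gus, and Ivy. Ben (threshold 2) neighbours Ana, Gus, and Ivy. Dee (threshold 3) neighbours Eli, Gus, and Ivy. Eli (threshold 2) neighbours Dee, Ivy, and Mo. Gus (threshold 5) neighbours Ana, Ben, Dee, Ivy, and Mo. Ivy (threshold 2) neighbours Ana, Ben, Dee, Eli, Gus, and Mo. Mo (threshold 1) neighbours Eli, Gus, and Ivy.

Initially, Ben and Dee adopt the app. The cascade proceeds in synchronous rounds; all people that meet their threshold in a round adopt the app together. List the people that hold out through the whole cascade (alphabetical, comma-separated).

Round 1 — Ben, Dee adopt the app (initial).
Round 2 — checking thresholds:
  Ana: 1 of 3 neighbours < 3, holds.
  Eli: 1 of 3 neighbours < 2, holds.
  Gus: 2 of 5 neighbours < 5, holds.
  Ivy: 2 of 6 neighbours ≥ 2, adopts the app.
Round 3 — checking thresholds:
  Ana: 2 of 3 neighbours < 3, holds.
  Eli: 2 of 3 neighbours ≥ 2, adopts the app.
  Gus: 3 of 5 neighbours < 5, holds.
  Mo: 1 of 3 neighbours ≥ 1, adopts the app.
Round 4 — no new adoptions; cascade stops.

Ana, Gus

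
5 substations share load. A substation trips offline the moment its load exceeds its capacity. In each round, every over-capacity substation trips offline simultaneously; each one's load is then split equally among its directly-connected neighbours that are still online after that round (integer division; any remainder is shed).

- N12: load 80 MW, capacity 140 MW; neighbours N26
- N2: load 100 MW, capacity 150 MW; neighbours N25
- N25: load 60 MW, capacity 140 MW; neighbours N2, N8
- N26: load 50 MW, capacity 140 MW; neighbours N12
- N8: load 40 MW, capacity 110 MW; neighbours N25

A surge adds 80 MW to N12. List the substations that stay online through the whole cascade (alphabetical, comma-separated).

N2, N25, N8

Round 1 — N12 at 160 > 140. N12 trips offline.
  N12 sheds 160 MW to N26: 160 each.
    N26: 50+160 = 210 > 140
Round 2 — N26 trips offline.
  N26 sheds 210 MW: no online neighbours, lost.
No further trips.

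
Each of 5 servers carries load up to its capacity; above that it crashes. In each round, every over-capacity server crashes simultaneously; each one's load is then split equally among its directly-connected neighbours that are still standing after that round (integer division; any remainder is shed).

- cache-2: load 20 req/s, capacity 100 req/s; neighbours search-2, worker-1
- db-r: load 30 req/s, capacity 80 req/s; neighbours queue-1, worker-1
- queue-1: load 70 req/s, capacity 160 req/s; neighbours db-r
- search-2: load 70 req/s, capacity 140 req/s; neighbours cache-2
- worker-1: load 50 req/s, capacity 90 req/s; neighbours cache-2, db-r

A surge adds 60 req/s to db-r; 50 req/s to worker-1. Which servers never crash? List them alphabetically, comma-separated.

queue-1

Round 1 — db-r at 90 > 80; worker-1 at 100 > 90. db-r, worker-1 crash.
  db-r sheds 90 req/s to queue-1: 90 each.
    queue-1: 70+90 = 160 ≤ 160
  worker-1 sheds 100 req/s to cache-2: 100 each.
    cache-2: 20+100 = 120 > 100
Round 2 — cache-2 crashes.
  cache-2 sheds 120 req/s to search-2: 120 each.
    search-2: 70+120 = 190 > 140
Round 3 — search-2 crashes.
  search-2 sheds 190 req/s: no online neighbours, lost.
No further crashes.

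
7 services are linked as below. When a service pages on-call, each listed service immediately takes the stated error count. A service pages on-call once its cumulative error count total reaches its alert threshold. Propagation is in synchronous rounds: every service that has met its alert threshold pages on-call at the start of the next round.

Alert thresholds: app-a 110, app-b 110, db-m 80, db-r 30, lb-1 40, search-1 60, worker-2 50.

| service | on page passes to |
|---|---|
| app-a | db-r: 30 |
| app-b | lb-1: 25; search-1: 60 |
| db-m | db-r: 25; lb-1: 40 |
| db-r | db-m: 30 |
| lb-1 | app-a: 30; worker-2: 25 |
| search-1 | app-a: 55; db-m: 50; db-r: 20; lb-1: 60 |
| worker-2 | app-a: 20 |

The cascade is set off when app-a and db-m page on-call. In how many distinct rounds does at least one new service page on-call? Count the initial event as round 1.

2

Round 1 — app-a, db-m page on-call (initial).
  db-r: +30+25 → 55 ≥ 30
  lb-1: +40 → 40 ≥ 40
Round 2 — db-r, lb-1 page on-call.
  worker-2: +25 → 25 < 50
No further pages.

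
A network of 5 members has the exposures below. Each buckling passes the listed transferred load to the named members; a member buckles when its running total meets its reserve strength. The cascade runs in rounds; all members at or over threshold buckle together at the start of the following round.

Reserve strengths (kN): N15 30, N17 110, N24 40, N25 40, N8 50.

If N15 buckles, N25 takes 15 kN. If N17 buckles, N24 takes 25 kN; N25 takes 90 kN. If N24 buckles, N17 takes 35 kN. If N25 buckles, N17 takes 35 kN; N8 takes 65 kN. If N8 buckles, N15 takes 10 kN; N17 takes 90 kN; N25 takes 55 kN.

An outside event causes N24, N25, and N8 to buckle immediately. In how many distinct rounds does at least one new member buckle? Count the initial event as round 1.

Round 1 — N24, N25, N8 buckle (initial).
  N15: +10 → 10 < 30
  N17: +35+35+90 → 160 ≥ 110
Round 2 — N17 buckles.
No further bucklings.

2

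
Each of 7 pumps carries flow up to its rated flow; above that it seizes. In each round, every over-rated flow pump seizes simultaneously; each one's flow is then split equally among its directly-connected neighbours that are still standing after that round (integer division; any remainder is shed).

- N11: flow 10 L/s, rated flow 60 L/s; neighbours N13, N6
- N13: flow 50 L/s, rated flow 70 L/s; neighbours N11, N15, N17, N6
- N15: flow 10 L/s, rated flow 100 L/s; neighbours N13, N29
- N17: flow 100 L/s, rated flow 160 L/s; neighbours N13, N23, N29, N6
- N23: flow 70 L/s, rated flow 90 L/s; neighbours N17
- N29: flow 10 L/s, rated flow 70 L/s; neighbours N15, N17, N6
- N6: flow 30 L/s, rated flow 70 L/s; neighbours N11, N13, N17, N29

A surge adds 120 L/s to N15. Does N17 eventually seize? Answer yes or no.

Round 1 — N15 at 130 > 100. N15 seizes.
  N15 sheds 130 L/s to N13, N29: 65 each.
    N13: 50+65 = 115 > 70
    N29: 10+65 = 75 > 70
Round 2 — N13, N29 seize.
  N13 sheds 115 L/s to N11, N17, N6: 38 each (1 lost).
    N11: 10+38 = 48 ≤ 60
    N17: 100+38 = 138 ≤ 160
    N6: 30+38 = 68 ≤ 70
  N29 sheds 75 L/s to N17, N6: 37 each (1 lost).
    N17: 138+37 = 175 > 160
    N6: 68+37 = 105 > 70
Round 3 — N17, N6 seize.
  N17 sheds 175 L/s to N23: 175 each.
    N23: 70+175 = 245 > 90
  N6 sheds 105 L/s to N11: 105 each.
    N11: 48+105 = 153 > 60
Round 4 — N11, N23 seize.
  N11 sheds 153 L/s: no online neighbours, lost.
  N23 sheds 245 L/s: no online neighbours, lost.
No further seizures.

yes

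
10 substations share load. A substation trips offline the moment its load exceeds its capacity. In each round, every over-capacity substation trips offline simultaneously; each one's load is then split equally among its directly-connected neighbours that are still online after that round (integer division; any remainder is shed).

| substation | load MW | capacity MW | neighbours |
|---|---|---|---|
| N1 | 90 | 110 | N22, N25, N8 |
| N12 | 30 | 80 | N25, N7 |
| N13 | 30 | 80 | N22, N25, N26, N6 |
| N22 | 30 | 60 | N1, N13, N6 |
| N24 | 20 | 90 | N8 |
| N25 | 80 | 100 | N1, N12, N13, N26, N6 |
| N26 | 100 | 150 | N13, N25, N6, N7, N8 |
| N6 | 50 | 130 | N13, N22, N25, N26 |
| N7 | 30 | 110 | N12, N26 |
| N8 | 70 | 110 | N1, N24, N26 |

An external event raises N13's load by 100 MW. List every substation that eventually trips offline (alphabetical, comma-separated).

N1, N13, N22, N24, N25, N26, N6, N8

Round 1 — N13 at 130 > 80. N13 trips offline.
  N13 sheds 130 MW to N22, N25, N26, N6: 32 each (2 lost).
    N22: 30+32 = 62 > 60
    N25: 80+32 = 112 > 100
    N26: 100+32 = 132 ≤ 150
    N6: 50+32 = 82 ≤ 130
Round 2 — N22, N25 trip offline.
  N22 sheds 62 MW to N1, N6: 31 each.
    N1: 90+31 = 121 > 110
    N6: 82+31 = 113 ≤ 130
  N25 sheds 112 MW to N1, N12, N26, N6: 28 each.
    N1: 121+28 = 149 > 110
    N12: 30+28 = 58 ≤ 80
    N26: 132+28 = 160 > 150
    N6: 113+28 = 141 > 130
Round 3 — N1, N26, N6 trip offline.
  N1 sheds 149 MW to N8: 149 each.
    N8: 70+149 = 219 > 110
  N26 sheds 160 MW to N7, N8: 80 each.
    N7: 30+80 = 110 ≤ 110
    N8: 219+80 = 299 > 110
  N6 sheds 141 MW: no online neighbours, lost.
Round 4 — N8 trips offline.
  N8 sheds 299 MW to N24: 299 each.
    N24: 20+299 = 319 > 90
Round 5 — N24 trips offline.
  N24 sheds 319 MW: no online neighbours, lost.
No further trips.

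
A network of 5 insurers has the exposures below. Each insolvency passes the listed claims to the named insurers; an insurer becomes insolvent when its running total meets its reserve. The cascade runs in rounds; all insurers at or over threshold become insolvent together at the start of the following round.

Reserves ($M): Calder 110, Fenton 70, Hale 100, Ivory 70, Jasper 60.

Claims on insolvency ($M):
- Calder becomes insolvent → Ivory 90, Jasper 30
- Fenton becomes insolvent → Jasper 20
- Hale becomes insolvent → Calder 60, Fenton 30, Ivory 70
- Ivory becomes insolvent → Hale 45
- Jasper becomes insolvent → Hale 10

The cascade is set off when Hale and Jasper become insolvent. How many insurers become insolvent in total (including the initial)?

Round 1 — Hale, Jasper become insolvent (initial).
  Calder: +60 → 60 < 110
  Fenton: +30 → 30 < 70
  Ivory: +70 → 70 ≥ 70
Round 2 — Ivory becomes insolvent.
No further insolvencies.

3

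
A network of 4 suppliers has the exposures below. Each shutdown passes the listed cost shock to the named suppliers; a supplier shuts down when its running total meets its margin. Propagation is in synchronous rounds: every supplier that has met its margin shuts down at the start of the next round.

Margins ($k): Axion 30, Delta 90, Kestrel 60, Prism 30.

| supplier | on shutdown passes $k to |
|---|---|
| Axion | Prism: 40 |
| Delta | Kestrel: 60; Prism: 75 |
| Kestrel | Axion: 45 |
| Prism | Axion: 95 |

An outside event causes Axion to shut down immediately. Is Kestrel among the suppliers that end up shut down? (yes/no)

no

Round 1 — Axion shuts down (initial).
  Prism: +40 → 40 ≥ 30
Round 2 — Prism shuts down.
No further shutdowns.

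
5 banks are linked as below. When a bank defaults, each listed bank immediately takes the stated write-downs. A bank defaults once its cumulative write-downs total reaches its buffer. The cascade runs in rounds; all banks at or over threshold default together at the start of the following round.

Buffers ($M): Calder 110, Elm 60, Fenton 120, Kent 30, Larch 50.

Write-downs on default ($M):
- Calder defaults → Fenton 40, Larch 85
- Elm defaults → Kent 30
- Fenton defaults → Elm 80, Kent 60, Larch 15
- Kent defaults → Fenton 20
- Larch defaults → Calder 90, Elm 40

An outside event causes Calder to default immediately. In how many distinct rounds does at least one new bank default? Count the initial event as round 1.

2

Round 1 — Calder defaults (initial).
  Fenton: +40 → 40 < 120
  Larch: +85 → 85 ≥ 50
Round 2 — Larch defaults.
  Elm: +40 → 40 < 60
No further defaults.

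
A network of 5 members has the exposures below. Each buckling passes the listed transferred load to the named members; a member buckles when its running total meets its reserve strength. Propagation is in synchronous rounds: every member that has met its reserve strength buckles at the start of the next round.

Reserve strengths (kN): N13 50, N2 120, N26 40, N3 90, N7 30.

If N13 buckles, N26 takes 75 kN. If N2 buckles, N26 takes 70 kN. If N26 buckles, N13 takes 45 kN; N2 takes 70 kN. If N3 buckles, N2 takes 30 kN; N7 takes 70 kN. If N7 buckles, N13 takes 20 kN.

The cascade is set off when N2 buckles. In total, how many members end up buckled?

Round 1 — N2 buckles (initial).
  N26: +70 → 70 ≥ 40
Round 2 — N26 buckles.
  N13: +45 → 45 < 50
No further bucklings.

2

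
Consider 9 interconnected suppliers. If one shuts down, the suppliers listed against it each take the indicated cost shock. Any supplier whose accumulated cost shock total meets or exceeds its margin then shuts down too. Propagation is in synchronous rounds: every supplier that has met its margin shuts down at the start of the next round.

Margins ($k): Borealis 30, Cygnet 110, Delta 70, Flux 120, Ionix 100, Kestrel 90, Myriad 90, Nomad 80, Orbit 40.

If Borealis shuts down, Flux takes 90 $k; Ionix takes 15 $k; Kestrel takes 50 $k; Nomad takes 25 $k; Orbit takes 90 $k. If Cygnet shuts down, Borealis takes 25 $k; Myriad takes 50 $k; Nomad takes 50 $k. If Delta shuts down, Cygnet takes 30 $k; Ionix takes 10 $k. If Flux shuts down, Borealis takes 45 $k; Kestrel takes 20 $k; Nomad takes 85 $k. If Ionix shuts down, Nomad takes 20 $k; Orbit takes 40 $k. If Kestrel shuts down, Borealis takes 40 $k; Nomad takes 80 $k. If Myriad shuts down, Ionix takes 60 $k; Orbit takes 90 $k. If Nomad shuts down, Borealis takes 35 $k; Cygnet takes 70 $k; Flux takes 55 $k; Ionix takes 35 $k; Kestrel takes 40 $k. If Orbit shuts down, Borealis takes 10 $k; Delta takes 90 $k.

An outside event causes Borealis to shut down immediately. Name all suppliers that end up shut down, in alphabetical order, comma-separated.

Borealis, Delta, Orbit

Round 1 — Borealis shuts down (initial).
  Flux: +90 → 90 < 120
  Ionix: +15 → 15 < 100
  Kestrel: +50 → 50 < 90
  Nomad: +25 → 25 < 80
  Orbit: +90 → 90 ≥ 40
Round 2 — Orbit shuts down.
  Delta: +90 → 90 ≥ 70
Round 3 — Delta shuts down.
  Cygnet: +30 → 30 < 110
  Ionix: +10 → 25 < 100
No further shutdowns.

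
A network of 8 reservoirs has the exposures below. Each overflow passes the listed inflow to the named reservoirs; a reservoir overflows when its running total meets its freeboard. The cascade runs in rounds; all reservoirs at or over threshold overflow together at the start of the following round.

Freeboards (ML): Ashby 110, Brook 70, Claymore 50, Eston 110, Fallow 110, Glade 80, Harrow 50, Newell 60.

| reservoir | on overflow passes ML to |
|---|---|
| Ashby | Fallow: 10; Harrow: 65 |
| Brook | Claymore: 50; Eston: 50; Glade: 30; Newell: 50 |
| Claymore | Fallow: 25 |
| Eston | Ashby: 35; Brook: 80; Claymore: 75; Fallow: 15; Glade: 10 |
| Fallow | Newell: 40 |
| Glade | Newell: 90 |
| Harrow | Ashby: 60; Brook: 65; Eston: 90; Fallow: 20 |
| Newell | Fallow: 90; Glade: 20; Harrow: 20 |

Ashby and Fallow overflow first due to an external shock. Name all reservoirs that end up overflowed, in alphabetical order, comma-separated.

Round 1 — Ashby, Fallow overflow (initial).
  Harrow: +65 → 65 ≥ 50
  Newell: +40 → 40 < 60
Round 2 — Harrow overflows.
  Brook: +65 → 65 < 70
  Eston: +90 → 90 < 110
No further overflows.

Ashby, Fallow, Harrow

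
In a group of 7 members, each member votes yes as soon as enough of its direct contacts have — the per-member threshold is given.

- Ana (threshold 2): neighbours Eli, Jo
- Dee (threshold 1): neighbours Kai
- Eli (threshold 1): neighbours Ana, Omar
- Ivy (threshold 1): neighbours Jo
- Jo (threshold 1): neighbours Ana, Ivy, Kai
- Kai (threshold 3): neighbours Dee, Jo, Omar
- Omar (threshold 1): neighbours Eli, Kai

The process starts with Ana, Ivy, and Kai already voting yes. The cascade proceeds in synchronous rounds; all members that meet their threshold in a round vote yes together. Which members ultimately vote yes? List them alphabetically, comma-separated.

Ana, Dee, Eli, Ivy, Jo, Kai, Omar

Round 1 — Ana, Ivy, Kai vote yes (initial).
Round 2 — checking thresholds:
  Dee: 1 of 1 neighbours ≥ 1, votes yes.
  Eli: 1 of 2 neighbours ≥ 1, votes yes.
  Jo: 3 of 3 neighbours ≥ 1, votes yes.
  Omar: 1 of 2 neighbours ≥ 1, votes yes.
Round 3 — no new yes votes; cascade stops.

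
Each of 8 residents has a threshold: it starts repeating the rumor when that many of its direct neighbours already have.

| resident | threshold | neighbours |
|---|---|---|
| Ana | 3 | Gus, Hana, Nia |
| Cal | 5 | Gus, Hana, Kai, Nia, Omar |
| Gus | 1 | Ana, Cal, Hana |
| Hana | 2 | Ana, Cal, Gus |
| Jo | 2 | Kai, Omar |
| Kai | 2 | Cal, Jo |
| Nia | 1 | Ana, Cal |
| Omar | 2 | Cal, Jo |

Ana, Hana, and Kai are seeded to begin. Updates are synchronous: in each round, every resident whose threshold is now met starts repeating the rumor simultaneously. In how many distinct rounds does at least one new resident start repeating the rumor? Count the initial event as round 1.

Round 1 — Ana, Hana, Kai start repeating the rumor (initial).
Round 2 — checking thresholds:
  Cal: 2 of 5 neighbours < 5, not yet.
  Gus: 2 of 3 neighbours ≥ 1, starts repeating the rumor.
  Jo: 1 of 2 neighbours < 2, not yet.
  Nia: 1 of 2 neighbours ≥ 1, starts repeating the rumor.
Round 3 — no new spreads; cascade stops.

2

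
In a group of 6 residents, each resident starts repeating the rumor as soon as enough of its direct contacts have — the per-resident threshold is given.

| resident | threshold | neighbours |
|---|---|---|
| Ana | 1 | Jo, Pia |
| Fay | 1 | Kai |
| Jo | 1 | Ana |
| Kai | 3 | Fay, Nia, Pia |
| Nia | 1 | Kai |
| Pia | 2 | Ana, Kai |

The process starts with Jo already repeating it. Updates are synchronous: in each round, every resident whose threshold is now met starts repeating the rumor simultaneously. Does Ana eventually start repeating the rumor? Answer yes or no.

Round 1 — Jo starts repeating the rumor (initial).
Round 2 — checking thresholds:
  Ana: 1 of 2 neighbours ≥ 1, starts repeating the rumor.
Round 3 — no new spreads; cascade stops.

yes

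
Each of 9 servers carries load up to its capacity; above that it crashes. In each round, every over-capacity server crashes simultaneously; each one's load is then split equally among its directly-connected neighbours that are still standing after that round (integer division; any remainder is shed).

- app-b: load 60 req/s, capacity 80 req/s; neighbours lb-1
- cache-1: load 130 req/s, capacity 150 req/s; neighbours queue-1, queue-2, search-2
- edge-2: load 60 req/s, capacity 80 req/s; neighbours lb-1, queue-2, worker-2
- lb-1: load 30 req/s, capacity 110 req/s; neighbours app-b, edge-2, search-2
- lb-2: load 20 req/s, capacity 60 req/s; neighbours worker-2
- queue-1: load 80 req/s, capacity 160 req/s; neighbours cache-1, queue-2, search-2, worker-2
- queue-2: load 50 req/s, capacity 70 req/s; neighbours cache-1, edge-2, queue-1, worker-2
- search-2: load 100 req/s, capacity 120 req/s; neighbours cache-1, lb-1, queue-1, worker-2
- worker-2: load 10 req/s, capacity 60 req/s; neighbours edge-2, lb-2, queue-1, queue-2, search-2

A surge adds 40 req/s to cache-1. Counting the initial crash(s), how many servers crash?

9

Round 1 — cache-1 at 170 > 150. cache-1 crashes.
  cache-1 sheds 170 req/s to queue-1, queue-2, search-2: 56 each (2 lost).
    queue-1: 80+56 = 136 ≤ 160
    queue-2: 50+56 = 106 > 70
    search-2: 100+56 = 156 > 120
Round 2 — queue-2, search-2 crash.
  queue-2 sheds 106 req/s to edge-2, queue-1, worker-2: 35 each (1 lost).
    edge-2: 60+35 = 95 > 80
    queue-1: 136+35 = 171 > 160
    worker-2: 10+35 = 45 ≤ 60
  search-2 sheds 156 req/s to lb-1, queue-1, worker-2: 52 each.
    lb-1: 30+52 = 82 ≤ 110
    queue-1: 171+52 = 223 > 160
    worker-2: 45+52 = 97 > 60
Round 3 — edge-2, queue-1, worker-2 crash.
  edge-2 sheds 95 req/s to lb-1: 95 each.
    lb-1: 82+95 = 177 > 110
  queue-1 sheds 223 req/s: no online neighbours, lost.
  worker-2 sheds 97 req/s to lb-2: 97 each.
    lb-2: 20+97 = 117 > 60
Round 4 — lb-1, lb-2 crash.
  lb-1 sheds 177 req/s to app-b: 177 each.
    app-b: 60+177 = 237 > 80
  lb-2 sheds 117 req/s: no online neighbours, lost.
Round 5 — app-b crashes.
  app-b sheds 237 req/s: no online neighbours, lost.
No further crashes.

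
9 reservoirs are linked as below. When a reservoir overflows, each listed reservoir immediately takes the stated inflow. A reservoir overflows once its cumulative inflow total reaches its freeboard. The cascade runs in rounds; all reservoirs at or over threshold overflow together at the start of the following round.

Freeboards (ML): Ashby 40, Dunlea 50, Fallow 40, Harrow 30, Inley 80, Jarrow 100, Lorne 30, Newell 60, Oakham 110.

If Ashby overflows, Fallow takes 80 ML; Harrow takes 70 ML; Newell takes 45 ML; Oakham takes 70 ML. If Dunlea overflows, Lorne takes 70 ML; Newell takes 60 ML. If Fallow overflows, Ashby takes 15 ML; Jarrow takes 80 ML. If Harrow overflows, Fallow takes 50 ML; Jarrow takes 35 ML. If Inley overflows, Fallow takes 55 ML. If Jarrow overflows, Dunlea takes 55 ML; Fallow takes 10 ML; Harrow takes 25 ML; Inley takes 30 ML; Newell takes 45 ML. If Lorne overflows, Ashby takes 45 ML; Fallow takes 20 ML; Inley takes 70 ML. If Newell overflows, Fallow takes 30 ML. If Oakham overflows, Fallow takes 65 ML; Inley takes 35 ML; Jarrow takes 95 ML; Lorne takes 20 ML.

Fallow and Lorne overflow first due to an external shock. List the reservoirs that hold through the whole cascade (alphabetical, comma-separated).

Round 1 — Fallow, Lorne overflow (initial).
  Ashby: +15+45 → 60 ≥ 40
  Inley: +70 → 70 < 80
  Jarrow: +80 → 80 < 100
Round 2 — Ashby overflows.
  Harrow: +70 → 70 ≥ 30
  Newell: +45 → 45 < 60
  Oakham: +70 → 70 < 110
Round 3 — Harrow overflows.
  Jarrow: +35 → 115 ≥ 100
Round 4 — Jarrow overflows.
  Dunlea: +55 → 55 ≥ 50
  Inley: +30 → 100 ≥ 80
  Newell: +45 → 90 ≥ 60
Round 5 — Dunlea, Inley, Newell overflow.
No further overflows.

Oakham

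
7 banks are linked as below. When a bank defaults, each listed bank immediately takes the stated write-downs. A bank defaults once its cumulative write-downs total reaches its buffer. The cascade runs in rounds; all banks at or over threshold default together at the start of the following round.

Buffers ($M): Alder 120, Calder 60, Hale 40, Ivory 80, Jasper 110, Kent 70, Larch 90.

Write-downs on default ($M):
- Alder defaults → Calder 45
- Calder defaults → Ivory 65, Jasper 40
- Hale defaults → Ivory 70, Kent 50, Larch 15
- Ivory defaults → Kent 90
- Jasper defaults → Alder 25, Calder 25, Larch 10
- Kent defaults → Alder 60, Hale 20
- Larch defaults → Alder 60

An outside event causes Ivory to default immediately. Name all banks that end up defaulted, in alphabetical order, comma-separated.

Round 1 — Ivory defaults (initial).
  Kent: +90 → 90 ≥ 70
Round 2 — Kent defaults.
  Alder: +60 → 60 < 120
  Hale: +20 → 20 < 40
No further defaults.

Ivory, Kent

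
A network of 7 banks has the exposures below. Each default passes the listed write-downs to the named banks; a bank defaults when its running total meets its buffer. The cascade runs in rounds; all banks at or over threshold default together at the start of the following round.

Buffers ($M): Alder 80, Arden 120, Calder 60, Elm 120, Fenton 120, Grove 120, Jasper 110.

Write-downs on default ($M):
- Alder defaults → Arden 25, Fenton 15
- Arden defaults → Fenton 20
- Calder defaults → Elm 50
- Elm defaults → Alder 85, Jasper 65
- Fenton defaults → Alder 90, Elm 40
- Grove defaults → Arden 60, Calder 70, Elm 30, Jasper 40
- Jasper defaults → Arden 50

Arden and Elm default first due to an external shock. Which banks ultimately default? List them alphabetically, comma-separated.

Alder, Arden, Elm

Round 1 — Arden, Elm default (initial).
  Alder: +85 → 85 ≥ 80
  Fenton: +20 → 20 < 120
  Jasper: +65 → 65 < 110
Round 2 — Alder defaults.
  Fenton: +15 → 35 < 120
No further defaults.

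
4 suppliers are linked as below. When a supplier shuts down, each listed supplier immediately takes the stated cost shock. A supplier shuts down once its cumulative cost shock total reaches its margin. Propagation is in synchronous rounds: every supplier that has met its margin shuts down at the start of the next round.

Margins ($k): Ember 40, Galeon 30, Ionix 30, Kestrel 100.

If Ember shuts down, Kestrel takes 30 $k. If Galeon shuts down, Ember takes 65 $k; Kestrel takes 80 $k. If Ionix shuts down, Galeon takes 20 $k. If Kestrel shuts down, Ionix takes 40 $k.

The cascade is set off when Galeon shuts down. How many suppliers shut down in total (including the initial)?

Round 1 — Galeon shuts down (initial).
  Ember: +65 → 65 ≥ 40
  Kestrel: +80 → 80 < 100
Round 2 — Ember shuts down.
  Kestrel: +30 → 110 ≥ 100
Round 3 — Kestrel shuts down.
  Ionix: +40 → 40 ≥ 30
Round 4 — Ionix shuts down.
No further shutdowns.

4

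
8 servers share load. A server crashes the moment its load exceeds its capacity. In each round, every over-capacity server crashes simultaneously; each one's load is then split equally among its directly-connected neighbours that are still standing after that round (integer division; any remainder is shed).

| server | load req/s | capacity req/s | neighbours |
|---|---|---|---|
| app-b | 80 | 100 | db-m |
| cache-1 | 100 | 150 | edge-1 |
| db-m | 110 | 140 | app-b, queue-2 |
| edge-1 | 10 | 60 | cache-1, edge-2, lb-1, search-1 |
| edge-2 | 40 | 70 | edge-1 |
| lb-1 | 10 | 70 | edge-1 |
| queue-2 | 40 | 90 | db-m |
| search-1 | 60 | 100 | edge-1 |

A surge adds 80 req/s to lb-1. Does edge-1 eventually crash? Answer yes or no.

yes

Round 1 — lb-1 at 90 > 70. lb-1 crashes.
  lb-1 sheds 90 req/s to edge-1: 90 each.
    edge-1: 10+90 = 100 > 60
Round 2 — edge-1 crashes.
  edge-1 sheds 100 req/s to cache-1, edge-2, search-1: 33 each (1 lost).
    cache-1: 100+33 = 133 ≤ 150
    edge-2: 40+33 = 73 > 70
    search-1: 60+33 = 93 ≤ 100
Round 3 — edge-2 crashes.
  edge-2 sheds 73 req/s: no online neighbours, lost.
No further crashes.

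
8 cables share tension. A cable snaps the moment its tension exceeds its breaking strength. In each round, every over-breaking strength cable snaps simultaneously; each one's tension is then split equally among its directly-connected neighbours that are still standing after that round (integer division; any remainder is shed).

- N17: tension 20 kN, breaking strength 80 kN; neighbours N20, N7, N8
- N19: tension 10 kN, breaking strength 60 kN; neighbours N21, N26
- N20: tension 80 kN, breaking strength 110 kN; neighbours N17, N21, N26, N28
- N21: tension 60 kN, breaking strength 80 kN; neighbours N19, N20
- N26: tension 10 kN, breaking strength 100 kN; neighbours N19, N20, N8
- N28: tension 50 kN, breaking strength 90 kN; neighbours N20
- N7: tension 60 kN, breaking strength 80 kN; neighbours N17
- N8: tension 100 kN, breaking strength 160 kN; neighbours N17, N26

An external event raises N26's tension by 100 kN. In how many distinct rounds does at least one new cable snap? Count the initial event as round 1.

Round 1 — N26 at 110 > 100. N26 snaps.
  N26 sheds 110 kN to N19, N20, N8: 36 each (2 lost).
    N19: 10+36 = 46 ≤ 60
    N20: 80+36 = 116 > 110
    N8: 100+36 = 136 ≤ 160
Round 2 — N20 snaps.
  N20 sheds 116 kN to N17, N21, N28: 38 each (2 lost).
    N17: 20+38 = 58 ≤ 80
    N21: 60+38 = 98 > 80
    N28: 50+38 = 88 ≤ 90
Round 3 — N21 snaps.
  N21 sheds 98 kN to N19: 98 each.
    N19: 46+98 = 144 > 60
Round 4 — N19 snaps.
  N19 sheds 144 kN: no online neighbours, lost.
No further breaks.

4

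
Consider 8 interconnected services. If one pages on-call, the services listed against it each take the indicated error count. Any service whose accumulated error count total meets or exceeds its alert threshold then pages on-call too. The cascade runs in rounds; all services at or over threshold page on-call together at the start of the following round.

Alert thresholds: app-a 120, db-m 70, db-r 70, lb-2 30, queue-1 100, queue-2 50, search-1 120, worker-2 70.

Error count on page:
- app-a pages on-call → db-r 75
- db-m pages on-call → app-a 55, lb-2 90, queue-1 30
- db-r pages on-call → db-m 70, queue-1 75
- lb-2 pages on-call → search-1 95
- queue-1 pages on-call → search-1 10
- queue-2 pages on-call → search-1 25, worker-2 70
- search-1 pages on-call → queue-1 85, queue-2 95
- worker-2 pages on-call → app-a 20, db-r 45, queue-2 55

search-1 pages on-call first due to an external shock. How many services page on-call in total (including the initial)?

Round 1 — search-1 pages on-call (initial).
  queue-1: +85 → 85 < 100
  queue-2: +95 → 95 ≥ 50
Round 2 — queue-2 pages on-call.
  worker-2: +70 → 70 ≥ 70
Round 3 — worker-2 pages on-call.
  app-a: +20 → 20 < 120
  db-r: +45 → 45 < 70
No further pages.

3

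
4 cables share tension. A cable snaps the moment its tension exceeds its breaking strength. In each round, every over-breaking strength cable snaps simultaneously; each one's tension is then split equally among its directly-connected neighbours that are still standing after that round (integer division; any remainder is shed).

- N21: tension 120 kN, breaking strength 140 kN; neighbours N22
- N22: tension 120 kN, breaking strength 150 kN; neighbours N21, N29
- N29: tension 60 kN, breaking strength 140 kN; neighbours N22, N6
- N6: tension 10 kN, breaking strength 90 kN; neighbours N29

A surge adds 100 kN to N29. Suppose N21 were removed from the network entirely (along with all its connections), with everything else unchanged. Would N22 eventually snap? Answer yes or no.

With N21 removed:
Round 1 — N29 at 160 > 140. N29 snaps.
  N29 sheds 160 kN to N22, N6: 80 each.
    N22: 120+80 = 200 > 150
    N6: 10+80 = 90 ≤ 90
Round 2 — N22 snaps.
  N22 sheds 200 kN: no online neighbours, lost.
No further breaks.

yes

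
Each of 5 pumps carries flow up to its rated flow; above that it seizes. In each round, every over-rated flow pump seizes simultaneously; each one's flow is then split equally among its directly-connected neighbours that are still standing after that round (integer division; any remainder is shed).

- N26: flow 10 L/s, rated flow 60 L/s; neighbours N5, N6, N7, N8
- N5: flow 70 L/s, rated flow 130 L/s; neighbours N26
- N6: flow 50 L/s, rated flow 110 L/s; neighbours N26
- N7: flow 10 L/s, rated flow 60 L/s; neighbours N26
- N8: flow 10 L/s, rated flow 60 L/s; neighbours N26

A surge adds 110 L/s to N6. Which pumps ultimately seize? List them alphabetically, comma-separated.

N26, N6, N7, N8

Round 1 — N6 at 160 > 110. N6 seizes.
  N6 sheds 160 L/s to N26: 160 each.
    N26: 10+160 = 170 > 60
Round 2 — N26 seizes.
  N26 sheds 170 L/s to N5, N7, N8: 56 each (2 lost).
    N5: 70+56 = 126 ≤ 130
    N7: 10+56 = 66 > 60
    N8: 10+56 = 66 > 60
Round 3 — N7, N8 seize.
  N7 sheds 66 L/s: no online neighbours, lost.
  N8 sheds 66 L/s: no online neighbours, lost.
No further seizures.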